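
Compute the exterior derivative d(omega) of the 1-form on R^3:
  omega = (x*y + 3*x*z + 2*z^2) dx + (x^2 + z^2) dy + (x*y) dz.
d(omega) = (x) dx ∧ dy + (-3*x + y - 4*z) dx ∧ dz + (x - 2*z) dy ∧ dz

For a 1-form omega = sum_i f_i dx_i, the exterior derivative is
  d(omega) = sum_{i < j} (∂f_j/∂x_i - ∂f_i/∂x_j) dx_i ∧ dx_j.
  coefficient of dx ∧ dy: ∂f_2/∂x - ∂f_1/∂y = ∂(x^2 + z^2)/∂x - ∂(x*y + 3*x*z + 2*z^2)/∂y = x
  coefficient of dx ∧ dz: ∂f_3/∂x - ∂f_1/∂z = ∂(x*y)/∂x - ∂(x*y + 3*x*z + 2*z^2)/∂z = -3*x + y - 4*z
  coefficient of dy ∧ dz: ∂f_3/∂y - ∂f_2/∂z = ∂(x*y)/∂y - ∂(x^2 + z^2)/∂z = x - 2*z
Assembling: d(omega) = (x) dx ∧ dy + (-3*x + y - 4*z) dx ∧ dz + (x - 2*z) dy ∧ dz.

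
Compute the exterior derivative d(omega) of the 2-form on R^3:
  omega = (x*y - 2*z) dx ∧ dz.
d(omega) = (-x) dx ∧ dy ∧ dz

For a 2-form omega = sum_{i<j} g_{ij} dx_i ∧ dx_j, the exterior derivative is
  d(omega) = sum_{i<j} d(g_{ij}) ∧ dx_i ∧ dx_j = sum_{i<j, k} (∂g_{ij}/∂x_k) dx_k ∧ dx_i ∧ dx_j.
Expand each term, using dx_k ∧ dx_i ∧ dx_j = sgn(permutation) dx_{(a)} ∧ dx_{(b)} ∧ dx_{(c)} with (a < b < c) sorted:
  d(x*y - 2*z) includes (∂/∂y)(x*y - 2*z) dy = (x) dy, which multiplied by dx ∧ dz gives (-x) dx ∧ dy ∧ dz
Collecting like 3-forms: d(omega) = (-x) dx ∧ dy ∧ dz.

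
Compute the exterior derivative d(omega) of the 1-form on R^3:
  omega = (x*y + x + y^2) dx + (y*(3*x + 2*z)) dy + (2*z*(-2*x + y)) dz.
d(omega) = (-x + y) dx ∧ dy + (-4*z) dx ∧ dz + (-2*y + 2*z) dy ∧ dz

For a 1-form omega = sum_i f_i dx_i, the exterior derivative is
  d(omega) = sum_{i < j} (∂f_j/∂x_i - ∂f_i/∂x_j) dx_i ∧ dx_j.
  coefficient of dx ∧ dy: ∂f_2/∂x - ∂f_1/∂y = ∂(y*(3*x + 2*z))/∂x - ∂(x*y + x + y^2)/∂y = -x + y
  coefficient of dx ∧ dz: ∂f_3/∂x - ∂f_1/∂z = ∂(2*z*(-2*x + y))/∂x - ∂(x*y + x + y^2)/∂z = -4*z
  coefficient of dy ∧ dz: ∂f_3/∂y - ∂f_2/∂z = ∂(2*z*(-2*x + y))/∂y - ∂(y*(3*x + 2*z))/∂z = -2*y + 2*z
Assembling: d(omega) = (-x + y) dx ∧ dy + (-4*z) dx ∧ dz + (-2*y + 2*z) dy ∧ dz.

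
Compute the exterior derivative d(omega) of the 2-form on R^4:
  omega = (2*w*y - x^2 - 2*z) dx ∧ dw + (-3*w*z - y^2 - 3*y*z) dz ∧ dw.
d(omega) = (-2*w) dx ∧ dy ∧ dw + (2) dx ∧ dz ∧ dw + (-2*y - 3*z) dy ∧ dz ∧ dw

For a 2-form omega = sum_{i<j} g_{ij} dx_i ∧ dx_j, the exterior derivative is
  d(omega) = sum_{i<j} d(g_{ij}) ∧ dx_i ∧ dx_j = sum_{i<j, k} (∂g_{ij}/∂x_k) dx_k ∧ dx_i ∧ dx_j.
Expand each term, using dx_k ∧ dx_i ∧ dx_j = sgn(permutation) dx_{(a)} ∧ dx_{(b)} ∧ dx_{(c)} with (a < b < c) sorted:
  d(2*w*y - x^2 - 2*z) includes (∂/∂y)(2*w*y - x^2 - 2*z) dy = (2*w) dy, which multiplied by dx ∧ dw gives (-2*w) dx ∧ dy ∧ dw
  d(2*w*y - x^2 - 2*z) includes (∂/∂z)(2*w*y - x^2 - 2*z) dz = (-2) dz, which multiplied by dx ∧ dw gives (2) dx ∧ dz ∧ dw
  d(-3*w*z - y^2 - 3*y*z) includes (∂/∂y)(-3*w*z - y^2 - 3*y*z) dy = (-2*y - 3*z) dy, which multiplied by dz ∧ dw gives (-2*y - 3*z) dy ∧ dz ∧ dw
Collecting like 3-forms: d(omega) = (-2*w) dx ∧ dy ∧ dw + (2) dx ∧ dz ∧ dw + (-2*y - 3*z) dy ∧ dz ∧ dw.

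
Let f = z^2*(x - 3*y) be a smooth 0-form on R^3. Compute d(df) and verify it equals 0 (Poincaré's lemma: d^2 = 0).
d(df) = 0

Step 1: df = sum_i (∂f/∂x_i) dx_i = (z^2) dx + (-3*z^2) dy + (2*z*(x - 3*y)) dz.
Step 2: Apply d again. Using the 1-form formula, the coefficient of dx ∧ dy in d(df) is ∂^2 f/∂x ∂y - ∂^2 f/∂y ∂x = (0) - (0) = 0 (equality of mixed partials for smooth f).
Similarly for dx ∧ dz and dy ∧ dz — all coefficients vanish. So d(df) = 0.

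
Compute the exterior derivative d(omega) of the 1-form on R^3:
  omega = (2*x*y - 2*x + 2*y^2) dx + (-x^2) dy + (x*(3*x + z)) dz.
d(omega) = (-4*x - 4*y) dx ∧ dy + (6*x + z) dx ∧ dz

For a 1-form omega = sum_i f_i dx_i, the exterior derivative is
  d(omega) = sum_{i < j} (∂f_j/∂x_i - ∂f_i/∂x_j) dx_i ∧ dx_j.
  coefficient of dx ∧ dy: ∂f_2/∂x - ∂f_1/∂y = ∂(-x^2)/∂x - ∂(2*x*y - 2*x + 2*y^2)/∂y = -4*x - 4*y
  coefficient of dx ∧ dz: ∂f_3/∂x - ∂f_1/∂z = ∂(x*(3*x + z))/∂x - ∂(2*x*y - 2*x + 2*y^2)/∂z = 6*x + z
Assembling: d(omega) = (-4*x - 4*y) dx ∧ dy + (6*x + z) dx ∧ dz.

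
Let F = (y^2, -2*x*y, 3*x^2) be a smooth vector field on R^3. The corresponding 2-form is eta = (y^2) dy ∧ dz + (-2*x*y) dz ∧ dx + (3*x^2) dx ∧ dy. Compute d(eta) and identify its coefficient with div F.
d(eta) = (-2*x) dx ∧ dy ∧ dz; div F = -2*x

For a 2-form in R^3 of the form above, applying d gives a 3-form with coefficient ∂P/∂x + ∂Q/∂y + ∂R/∂z:
  ∂P/∂x = 0
  ∂Q/∂y = -2*x
  ∂R/∂z = 0
Sum = -2*x, which is exactly div F.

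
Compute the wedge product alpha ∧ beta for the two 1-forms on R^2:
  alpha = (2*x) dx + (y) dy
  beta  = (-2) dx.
alpha ∧ beta = (2*y) dx ∧ dy

Distribute the wedge, using dx_i ∧ dx_j = -dx_j ∧ dx_i and dx_i ∧ dx_i = 0. For each pair (i, j) with i < j, the coefficient of dx_i ∧ dx_j in alpha ∧ beta is (alpha_i * beta_j - alpha_j * beta_i). Collecting: alpha ∧ beta = (2*y) dx ∧ dy.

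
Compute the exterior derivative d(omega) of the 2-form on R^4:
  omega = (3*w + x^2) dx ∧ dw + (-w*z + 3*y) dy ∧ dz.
d(omega) = (-z) dy ∧ dz ∧ dw

For a 2-form omega = sum_{i<j} g_{ij} dx_i ∧ dx_j, the exterior derivative is
  d(omega) = sum_{i<j} d(g_{ij}) ∧ dx_i ∧ dx_j = sum_{i<j, k} (∂g_{ij}/∂x_k) dx_k ∧ dx_i ∧ dx_j.
Expand each term, using dx_k ∧ dx_i ∧ dx_j = sgn(permutation) dx_{(a)} ∧ dx_{(b)} ∧ dx_{(c)} with (a < b < c) sorted:
  d(-w*z + 3*y) includes (∂/∂w)(-w*z + 3*y) dw = (-z) dw, which multiplied by dy ∧ dz gives (-z) dy ∧ dz ∧ dw
Collecting like 3-forms: d(omega) = (-z) dy ∧ dz ∧ dw.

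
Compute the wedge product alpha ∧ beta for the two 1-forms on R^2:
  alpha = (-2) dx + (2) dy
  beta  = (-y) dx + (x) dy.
alpha ∧ beta = (-2*x + 2*y) dx ∧ dy

Distribute the wedge, using dx_i ∧ dx_j = -dx_j ∧ dx_i and dx_i ∧ dx_i = 0. For each pair (i, j) with i < j, the coefficient of dx_i ∧ dx_j in alpha ∧ beta is (alpha_i * beta_j - alpha_j * beta_i). Collecting: alpha ∧ beta = (-2*x + 2*y) dx ∧ dy.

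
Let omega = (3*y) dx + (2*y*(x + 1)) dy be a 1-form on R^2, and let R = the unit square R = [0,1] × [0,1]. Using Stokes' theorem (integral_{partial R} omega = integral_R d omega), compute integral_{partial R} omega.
integral_(partial R) omega = -2

Stokes: integral_partial_R omega = integral_R d omega with d omega = (∂Q/∂x - ∂P/∂y) dx ∧ dy.
  ∂Q/∂x = 2*y
  ∂P/∂y = 3
  integrand = ∂Q/∂x - ∂P/∂y = 2*y - 3.
Integrating over R: integral_0^1 integral_0^1 (2*y - 3) dx dy = -2.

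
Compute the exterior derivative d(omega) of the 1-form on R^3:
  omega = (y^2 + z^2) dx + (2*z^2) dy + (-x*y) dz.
d(omega) = (-2*y) dx ∧ dy + (-y - 2*z) dx ∧ dz + (-x - 4*z) dy ∧ dz

For a 1-form omega = sum_i f_i dx_i, the exterior derivative is
  d(omega) = sum_{i < j} (∂f_j/∂x_i - ∂f_i/∂x_j) dx_i ∧ dx_j.
  coefficient of dx ∧ dy: ∂f_2/∂x - ∂f_1/∂y = ∂(2*z^2)/∂x - ∂(y^2 + z^2)/∂y = -2*y
  coefficient of dx ∧ dz: ∂f_3/∂x - ∂f_1/∂z = ∂(-x*y)/∂x - ∂(y^2 + z^2)/∂z = -y - 2*z
  coefficient of dy ∧ dz: ∂f_3/∂y - ∂f_2/∂z = ∂(-x*y)/∂y - ∂(2*z^2)/∂z = -x - 4*z
Assembling: d(omega) = (-2*y) dx ∧ dy + (-y - 2*z) dx ∧ dz + (-x - 4*z) dy ∧ dz.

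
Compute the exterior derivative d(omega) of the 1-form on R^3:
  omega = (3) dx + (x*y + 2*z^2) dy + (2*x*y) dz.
d(omega) = (y) dx ∧ dy + (2*y) dx ∧ dz + (2*x - 4*z) dy ∧ dz

For a 1-form omega = sum_i f_i dx_i, the exterior derivative is
  d(omega) = sum_{i < j} (∂f_j/∂x_i - ∂f_i/∂x_j) dx_i ∧ dx_j.
  coefficient of dx ∧ dy: ∂f_2/∂x - ∂f_1/∂y = ∂(x*y + 2*z^2)/∂x - ∂(3)/∂y = y
  coefficient of dx ∧ dz: ∂f_3/∂x - ∂f_1/∂z = ∂(2*x*y)/∂x - ∂(3)/∂z = 2*y
  coefficient of dy ∧ dz: ∂f_3/∂y - ∂f_2/∂z = ∂(2*x*y)/∂y - ∂(x*y + 2*z^2)/∂z = 2*x - 4*z
Assembling: d(omega) = (y) dx ∧ dy + (2*y) dx ∧ dz + (2*x - 4*z) dy ∧ dz.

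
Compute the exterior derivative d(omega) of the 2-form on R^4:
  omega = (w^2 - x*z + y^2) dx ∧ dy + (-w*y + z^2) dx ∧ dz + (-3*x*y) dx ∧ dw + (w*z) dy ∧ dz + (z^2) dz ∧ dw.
d(omega) = (w - x) dx ∧ dy ∧ dz + (2*w + 3*x) dx ∧ dy ∧ dw + (-y) dx ∧ dz ∧ dw + (z) dy ∧ dz ∧ dw

For a 2-form omega = sum_{i<j} g_{ij} dx_i ∧ dx_j, the exterior derivative is
  d(omega) = sum_{i<j} d(g_{ij}) ∧ dx_i ∧ dx_j = sum_{i<j, k} (∂g_{ij}/∂x_k) dx_k ∧ dx_i ∧ dx_j.
Expand each term, using dx_k ∧ dx_i ∧ dx_j = sgn(permutation) dx_{(a)} ∧ dx_{(b)} ∧ dx_{(c)} with (a < b < c) sorted:
  d(w^2 - x*z + y^2) includes (∂/∂z)(w^2 - x*z + y^2) dz = (-x) dz, which multiplied by dx ∧ dy gives (-x) dx ∧ dy ∧ dz
  d(w^2 - x*z + y^2) includes (∂/∂w)(w^2 - x*z + y^2) dw = (2*w) dw, which multiplied by dx ∧ dy gives (2*w) dx ∧ dy ∧ dw
  d(-w*y + z^2) includes (∂/∂y)(-w*y + z^2) dy = (-w) dy, which multiplied by dx ∧ dz gives (w) dx ∧ dy ∧ dz
  d(-w*y + z^2) includes (∂/∂w)(-w*y + z^2) dw = (-y) dw, which multiplied by dx ∧ dz gives (-y) dx ∧ dz ∧ dw
  d(-3*x*y) includes (∂/∂y)(-3*x*y) dy = (-3*x) dy, which multiplied by dx ∧ dw gives (3*x) dx ∧ dy ∧ dw
  d(w*z) includes (∂/∂w)(w*z) dw = (z) dw, which multiplied by dy ∧ dz gives (z) dy ∧ dz ∧ dw
Collecting like 3-forms: d(omega) = (w - x) dx ∧ dy ∧ dz + (2*w + 3*x) dx ∧ dy ∧ dw + (-y) dx ∧ dz ∧ dw + (z) dy ∧ dz ∧ dw.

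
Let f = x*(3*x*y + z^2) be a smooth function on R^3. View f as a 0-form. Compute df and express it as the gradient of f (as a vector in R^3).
df = (6*x*y + z^2) dx + (3*x^2) dy + (2*x*z) dz; grad f = (6*x*y + z^2, 3*x^2, 2*x*z)

For a 0-form f, d f = (∂f/∂x) dx + (∂f/∂y) dy + (∂f/∂z) dz. The components of the vector representation are exactly the entries of grad f in Cartesian coordinates:
  ∂f/∂x = 6*x*y + z^2
  ∂f/∂y = 3*x^2
  ∂f/∂z = 2*x*z.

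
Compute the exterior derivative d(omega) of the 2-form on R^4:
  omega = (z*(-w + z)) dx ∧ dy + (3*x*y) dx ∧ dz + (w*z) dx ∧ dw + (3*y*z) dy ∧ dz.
d(omega) = (-w - 3*x + 2*z) dx ∧ dy ∧ dz + (-z) dx ∧ dy ∧ dw + (-w) dx ∧ dz ∧ dw

For a 2-form omega = sum_{i<j} g_{ij} dx_i ∧ dx_j, the exterior derivative is
  d(omega) = sum_{i<j} d(g_{ij}) ∧ dx_i ∧ dx_j = sum_{i<j, k} (∂g_{ij}/∂x_k) dx_k ∧ dx_i ∧ dx_j.
Expand each term, using dx_k ∧ dx_i ∧ dx_j = sgn(permutation) dx_{(a)} ∧ dx_{(b)} ∧ dx_{(c)} with (a < b < c) sorted:
  d(z*(-w + z)) includes (∂/∂z)(z*(-w + z)) dz = (-w + 2*z) dz, which multiplied by dx ∧ dy gives (-w + 2*z) dx ∧ dy ∧ dz
  d(z*(-w + z)) includes (∂/∂w)(z*(-w + z)) dw = (-z) dw, which multiplied by dx ∧ dy gives (-z) dx ∧ dy ∧ dw
  d(3*x*y) includes (∂/∂y)(3*x*y) dy = (3*x) dy, which multiplied by dx ∧ dz gives (-3*x) dx ∧ dy ∧ dz
  d(w*z) includes (∂/∂z)(w*z) dz = (w) dz, which multiplied by dx ∧ dw gives (-w) dx ∧ dz ∧ dw
Collecting like 3-forms: d(omega) = (-w - 3*x + 2*z) dx ∧ dy ∧ dz + (-z) dx ∧ dy ∧ dw + (-w) dx ∧ dz ∧ dw.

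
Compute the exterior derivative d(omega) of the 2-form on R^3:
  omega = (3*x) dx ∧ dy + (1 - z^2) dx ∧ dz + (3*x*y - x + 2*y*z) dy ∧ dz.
d(omega) = (3*y - 1) dx ∧ dy ∧ dz

For a 2-form omega = sum_{i<j} g_{ij} dx_i ∧ dx_j, the exterior derivative is
  d(omega) = sum_{i<j} d(g_{ij}) ∧ dx_i ∧ dx_j = sum_{i<j, k} (∂g_{ij}/∂x_k) dx_k ∧ dx_i ∧ dx_j.
Expand each term, using dx_k ∧ dx_i ∧ dx_j = sgn(permutation) dx_{(a)} ∧ dx_{(b)} ∧ dx_{(c)} with (a < b < c) sorted:
  d(3*x*y - x + 2*y*z) includes (∂/∂x)(3*x*y - x + 2*y*z) dx = (3*y - 1) dx, which multiplied by dy ∧ dz gives (3*y - 1) dx ∧ dy ∧ dz
Collecting like 3-forms: d(omega) = (3*y - 1) dx ∧ dy ∧ dz.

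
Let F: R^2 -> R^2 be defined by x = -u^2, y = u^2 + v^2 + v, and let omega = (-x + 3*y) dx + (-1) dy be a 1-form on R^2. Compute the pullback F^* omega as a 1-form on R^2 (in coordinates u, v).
F^* omega = (2*u*(-4*u^2 - 3*v^2 - 3*v - 1)) du + (-2*v - 1) dv

Using F^*(f dg) = (f ∘ F) d(g ∘ F), substitute each coordinate x_i by F_i(u, v) in f_i, and replace dx_i by d F_i = (∂F_i/∂u) du + (∂F_i/∂v) dv.
  For the x component: f_1(F) = 4*u^2 + 3*v^2 + 3*v; d F_1 = (-2*u) du + (0) dv
  For the y component: f_2(F) = -1; d F_2 = (2*u) du + (2*v + 1) dv
Combining and collecting du, dv coefficients:
  coeff of du: 2*u*(-4*u^2 - 3*v^2 - 3*v - 1)
  coeff of dv: -2*v - 1
F^* omega = (2*u*(-4*u^2 - 3*v^2 - 3*v - 1)) du + (-2*v - 1) dv.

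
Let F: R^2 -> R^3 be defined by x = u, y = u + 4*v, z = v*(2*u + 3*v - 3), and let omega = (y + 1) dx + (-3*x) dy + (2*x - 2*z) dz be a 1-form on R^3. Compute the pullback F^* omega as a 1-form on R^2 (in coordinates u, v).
F^* omega = (-8*u*v^2 + 4*u*v - 2*u - 12*v^3 + 12*v^2 + 4*v + 1) du + (-8*u^2*v + 4*u^2 - 36*u*v^2 + 36*u*v - 18*u - 36*v^3 + 54*v^2 - 18*v) dv

Using F^*(f dg) = (f ∘ F) d(g ∘ F), substitute each coordinate x_i by F_i(u, v) in f_i, and replace dx_i by d F_i = (∂F_i/∂u) du + (∂F_i/∂v) dv.
  For the x component: f_1(F) = u + 4*v + 1; d F_1 = (1) du + (0) dv
  For the y component: f_2(F) = -3*u; d F_2 = (1) du + (4) dv
  For the z component: f_3(F) = -4*u*v + 2*u - 6*v^2 + 6*v; d F_3 = (2*v) du + (2*u + 6*v - 3) dv
Combining and collecting du, dv coefficients:
  coeff of du: -8*u*v^2 + 4*u*v - 2*u - 12*v^3 + 12*v^2 + 4*v + 1
  coeff of dv: -8*u^2*v + 4*u^2 - 36*u*v^2 + 36*u*v - 18*u - 36*v^3 + 54*v^2 - 18*v
F^* omega = (-8*u*v^2 + 4*u*v - 2*u - 12*v^3 + 12*v^2 + 4*v + 1) du + (-8*u^2*v + 4*u^2 - 36*u*v^2 + 36*u*v - 18*u - 36*v^3 + 54*v^2 - 18*v) dv.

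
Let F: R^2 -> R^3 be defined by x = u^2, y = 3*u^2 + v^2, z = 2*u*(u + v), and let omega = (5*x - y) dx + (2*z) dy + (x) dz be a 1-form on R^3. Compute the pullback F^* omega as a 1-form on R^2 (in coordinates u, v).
F^* omega = (2*u*(16*u^2 + 13*u*v - v^2)) du + (2*u*(u^2 + 4*u*v + 4*v^2)) dv

Using F^*(f dg) = (f ∘ F) d(g ∘ F), substitute each coordinate x_i by F_i(u, v) in f_i, and replace dx_i by d F_i = (∂F_i/∂u) du + (∂F_i/∂v) dv.
  For the x component: f_1(F) = 2*u^2 - v^2; d F_1 = (2*u) du + (0) dv
  For the y component: f_2(F) = 4*u*(u + v); d F_2 = (6*u) du + (2*v) dv
  For the z component: f_3(F) = u^2; d F_3 = (4*u + 2*v) du + (2*u) dv
Combining and collecting du, dv coefficients:
  coeff of du: 2*u*(16*u^2 + 13*u*v - v^2)
  coeff of dv: 2*u*(u^2 + 4*u*v + 4*v^2)
F^* omega = (2*u*(16*u^2 + 13*u*v - v^2)) du + (2*u*(u^2 + 4*u*v + 4*v^2)) dv.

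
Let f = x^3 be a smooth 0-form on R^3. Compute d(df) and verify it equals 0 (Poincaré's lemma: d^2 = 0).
d(df) = 0

Step 1: df = sum_i (∂f/∂x_i) dx_i = (3*x^2) dx + (0) dy + (0) dz.
Step 2: Apply d again. Using the 1-form formula, the coefficient of dx ∧ dy in d(df) is ∂^2 f/∂x ∂y - ∂^2 f/∂y ∂x = (0) - (0) = 0 (equality of mixed partials for smooth f).
Similarly for dx ∧ dz and dy ∧ dz — all coefficients vanish. So d(df) = 0.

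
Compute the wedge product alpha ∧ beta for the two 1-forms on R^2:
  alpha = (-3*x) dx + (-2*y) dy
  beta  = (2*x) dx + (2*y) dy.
alpha ∧ beta = (-2*x*y) dx ∧ dy

Distribute the wedge, using dx_i ∧ dx_j = -dx_j ∧ dx_i and dx_i ∧ dx_i = 0. For each pair (i, j) with i < j, the coefficient of dx_i ∧ dx_j in alpha ∧ beta is (alpha_i * beta_j - alpha_j * beta_i). Collecting: alpha ∧ beta = (-2*x*y) dx ∧ dy.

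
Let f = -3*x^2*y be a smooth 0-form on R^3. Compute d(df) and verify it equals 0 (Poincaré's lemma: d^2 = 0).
d(df) = 0

Step 1: df = sum_i (∂f/∂x_i) dx_i = (-6*x*y) dx + (-3*x^2) dy + (0) dz.
Step 2: Apply d again. Using the 1-form formula, the coefficient of dx ∧ dy in d(df) is ∂^2 f/∂x ∂y - ∂^2 f/∂y ∂x = (-6*x) - (-6*x) = 0 (equality of mixed partials for smooth f).
Similarly for dx ∧ dz and dy ∧ dz — all coefficients vanish. So d(df) = 0.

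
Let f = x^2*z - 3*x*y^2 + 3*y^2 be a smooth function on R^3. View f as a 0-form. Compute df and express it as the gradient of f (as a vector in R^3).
df = (2*x*z - 3*y^2) dx + (6*y*(1 - x)) dy + (x^2) dz; grad f = (2*x*z - 3*y^2, 6*y*(1 - x), x^2)

For a 0-form f, d f = (∂f/∂x) dx + (∂f/∂y) dy + (∂f/∂z) dz. The components of the vector representation are exactly the entries of grad f in Cartesian coordinates:
  ∂f/∂x = 2*x*z - 3*y^2
  ∂f/∂y = 6*y*(1 - x)
  ∂f/∂z = x^2.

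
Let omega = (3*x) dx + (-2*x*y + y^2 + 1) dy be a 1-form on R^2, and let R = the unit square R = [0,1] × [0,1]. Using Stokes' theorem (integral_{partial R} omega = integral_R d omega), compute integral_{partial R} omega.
integral_(partial R) omega = -1

Stokes: integral_partial_R omega = integral_R d omega with d omega = (∂Q/∂x - ∂P/∂y) dx ∧ dy.
  ∂Q/∂x = -2*y
  ∂P/∂y = 0
  integrand = ∂Q/∂x - ∂P/∂y = -2*y.
Integrating over R: integral_0^1 integral_0^1 (-2*y) dx dy = -1.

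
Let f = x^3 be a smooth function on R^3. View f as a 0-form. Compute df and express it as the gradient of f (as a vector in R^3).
df = (3*x^2) dx + (0) dy + (0) dz; grad f = (3*x^2, 0, 0)

For a 0-form f, d f = (∂f/∂x) dx + (∂f/∂y) dy + (∂f/∂z) dz. The components of the vector representation are exactly the entries of grad f in Cartesian coordinates:
  ∂f/∂x = 3*x^2
  ∂f/∂y = 0
  ∂f/∂z = 0.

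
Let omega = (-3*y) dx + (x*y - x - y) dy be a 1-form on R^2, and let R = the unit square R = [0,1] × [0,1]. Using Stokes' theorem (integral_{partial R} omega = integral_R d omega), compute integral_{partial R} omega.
integral_(partial R) omega = 5/2

Stokes: integral_partial_R omega = integral_R d omega with d omega = (∂Q/∂x - ∂P/∂y) dx ∧ dy.
  ∂Q/∂x = y - 1
  ∂P/∂y = -3
  integrand = ∂Q/∂x - ∂P/∂y = y + 2.
Integrating over R: integral_0^1 integral_0^1 (y + 2) dx dy = 5/2.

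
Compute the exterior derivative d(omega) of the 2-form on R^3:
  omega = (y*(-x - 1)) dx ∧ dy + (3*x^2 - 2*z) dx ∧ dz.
d(omega) = 0

For a 2-form omega = sum_{i<j} g_{ij} dx_i ∧ dx_j, the exterior derivative is
  d(omega) = sum_{i<j} d(g_{ij}) ∧ dx_i ∧ dx_j = sum_{i<j, k} (∂g_{ij}/∂x_k) dx_k ∧ dx_i ∧ dx_j.
Expand each term, using dx_k ∧ dx_i ∧ dx_j = sgn(permutation) dx_{(a)} ∧ dx_{(b)} ∧ dx_{(c)} with (a < b < c) sorted:

Collecting like 3-forms: d(omega) = 0.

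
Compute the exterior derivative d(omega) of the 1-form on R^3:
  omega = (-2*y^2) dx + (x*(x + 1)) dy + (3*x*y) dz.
d(omega) = (2*x + 4*y + 1) dx ∧ dy + (3*y) dx ∧ dz + (3*x) dy ∧ dz

For a 1-form omega = sum_i f_i dx_i, the exterior derivative is
  d(omega) = sum_{i < j} (∂f_j/∂x_i - ∂f_i/∂x_j) dx_i ∧ dx_j.
  coefficient of dx ∧ dy: ∂f_2/∂x - ∂f_1/∂y = ∂(x*(x + 1))/∂x - ∂(-2*y^2)/∂y = 2*x + 4*y + 1
  coefficient of dx ∧ dz: ∂f_3/∂x - ∂f_1/∂z = ∂(3*x*y)/∂x - ∂(-2*y^2)/∂z = 3*y
  coefficient of dy ∧ dz: ∂f_3/∂y - ∂f_2/∂z = ∂(3*x*y)/∂y - ∂(x*(x + 1))/∂z = 3*x
Assembling: d(omega) = (2*x + 4*y + 1) dx ∧ dy + (3*y) dx ∧ dz + (3*x) dy ∧ dz.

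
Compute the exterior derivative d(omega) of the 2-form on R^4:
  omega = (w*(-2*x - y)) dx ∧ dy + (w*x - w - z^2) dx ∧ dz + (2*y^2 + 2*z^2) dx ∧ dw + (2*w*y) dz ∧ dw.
d(omega) = (-2*x - 5*y) dx ∧ dy ∧ dw + (x - 4*z - 1) dx ∧ dz ∧ dw + (2*w) dy ∧ dz ∧ dw

For a 2-form omega = sum_{i<j} g_{ij} dx_i ∧ dx_j, the exterior derivative is
  d(omega) = sum_{i<j} d(g_{ij}) ∧ dx_i ∧ dx_j = sum_{i<j, k} (∂g_{ij}/∂x_k) dx_k ∧ dx_i ∧ dx_j.
Expand each term, using dx_k ∧ dx_i ∧ dx_j = sgn(permutation) dx_{(a)} ∧ dx_{(b)} ∧ dx_{(c)} with (a < b < c) sorted:
  d(w*(-2*x - y)) includes (∂/∂w)(w*(-2*x - y)) dw = (-2*x - y) dw, which multiplied by dx ∧ dy gives (-2*x - y) dx ∧ dy ∧ dw
  d(w*x - w - z^2) includes (∂/∂w)(w*x - w - z^2) dw = (x - 1) dw, which multiplied by dx ∧ dz gives (x - 1) dx ∧ dz ∧ dw
  d(2*y^2 + 2*z^2) includes (∂/∂y)(2*y^2 + 2*z^2) dy = (4*y) dy, which multiplied by dx ∧ dw gives (-4*y) dx ∧ dy ∧ dw
  d(2*y^2 + 2*z^2) includes (∂/∂z)(2*y^2 + 2*z^2) dz = (4*z) dz, which multiplied by dx ∧ dw gives (-4*z) dx ∧ dz ∧ dw
  d(2*w*y) includes (∂/∂y)(2*w*y) dy = (2*w) dy, which multiplied by dz ∧ dw gives (2*w) dy ∧ dz ∧ dw
Collecting like 3-forms: d(omega) = (-2*x - 5*y) dx ∧ dy ∧ dw + (x - 4*z - 1) dx ∧ dz ∧ dw + (2*w) dy ∧ dz ∧ dw.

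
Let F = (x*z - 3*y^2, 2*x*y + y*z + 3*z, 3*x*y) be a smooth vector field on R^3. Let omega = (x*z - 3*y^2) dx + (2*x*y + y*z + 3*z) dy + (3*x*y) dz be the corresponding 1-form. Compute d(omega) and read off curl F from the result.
d(omega) = (3*x - y - 3) dy ∧ dz + (x - 3*y) dz ∧ dx + (8*y) dx ∧ dy; curl F = (3*x - y - 3, x - 3*y, 8*y)

d omega = sum_{i<j} (∂f_j/∂x_i - ∂f_i/∂x_j) dx_i ∧ dx_j. Under the identification (dy ∧ dz, dz ∧ dx, dx ∧ dy) ↔ (e_x, e_y, e_z), the coefficients are exactly the components of curl F. Compute:
  ∂R/∂y - ∂Q/∂z = (3*x) - (y + 3) = 3*x - y - 3
  ∂P/∂z - ∂R/∂x = (x) - (3*y) = x - 3*y
  ∂Q/∂x - ∂P/∂y = (2*y) - (-6*y) = 8*y.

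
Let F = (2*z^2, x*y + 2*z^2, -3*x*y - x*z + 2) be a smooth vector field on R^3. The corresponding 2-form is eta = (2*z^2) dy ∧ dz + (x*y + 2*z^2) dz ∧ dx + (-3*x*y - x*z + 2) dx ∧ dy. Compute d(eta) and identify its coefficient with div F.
d(eta) = (0) dx ∧ dy ∧ dz; div F = 0

For a 2-form in R^3 of the form above, applying d gives a 3-form with coefficient ∂P/∂x + ∂Q/∂y + ∂R/∂z:
  ∂P/∂x = 0
  ∂Q/∂y = x
  ∂R/∂z = -x
Sum = 0, which is exactly div F.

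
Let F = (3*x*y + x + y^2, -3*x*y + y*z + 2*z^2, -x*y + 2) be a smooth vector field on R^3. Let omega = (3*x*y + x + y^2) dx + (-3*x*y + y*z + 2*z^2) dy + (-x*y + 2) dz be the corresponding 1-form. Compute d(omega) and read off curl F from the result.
d(omega) = (-x - y - 4*z) dy ∧ dz + (y) dz ∧ dx + (-3*x - 5*y) dx ∧ dy; curl F = (-x - y - 4*z, y, -3*x - 5*y)

d omega = sum_{i<j} (∂f_j/∂x_i - ∂f_i/∂x_j) dx_i ∧ dx_j. Under the identification (dy ∧ dz, dz ∧ dx, dx ∧ dy) ↔ (e_x, e_y, e_z), the coefficients are exactly the components of curl F. Compute:
  ∂R/∂y - ∂Q/∂z = (-x) - (y + 4*z) = -x - y - 4*z
  ∂P/∂z - ∂R/∂x = (0) - (-y) = y
  ∂Q/∂x - ∂P/∂y = (-3*y) - (3*x + 2*y) = -3*x - 5*y.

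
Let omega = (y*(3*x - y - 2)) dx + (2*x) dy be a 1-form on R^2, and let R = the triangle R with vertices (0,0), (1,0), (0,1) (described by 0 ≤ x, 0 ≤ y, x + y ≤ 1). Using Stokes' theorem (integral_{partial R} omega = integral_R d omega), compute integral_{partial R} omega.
integral_(partial R) omega = 11/6

Stokes: integral_partial_R omega = integral_R d omega with d omega = (∂Q/∂x - ∂P/∂y) dx ∧ dy.
  ∂Q/∂x = 2
  ∂P/∂y = 3*x - 2*y - 2
  integrand = ∂Q/∂x - ∂P/∂y = -3*x + 2*y + 4.
Integrating over R: integral_0^1 integral_0^{1-x} (-3*x + 2*y + 4) dy dx = 11/6.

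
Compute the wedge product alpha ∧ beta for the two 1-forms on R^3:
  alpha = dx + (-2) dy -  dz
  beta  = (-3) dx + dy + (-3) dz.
alpha ∧ beta = (-5) dx ∧ dy + (-6) dx ∧ dz + (7) dy ∧ dz

Distribute the wedge, using dx_i ∧ dx_j = -dx_j ∧ dx_i and dx_i ∧ dx_i = 0. For each pair (i, j) with i < j, the coefficient of dx_i ∧ dx_j in alpha ∧ beta is (alpha_i * beta_j - alpha_j * beta_i). Collecting: alpha ∧ beta = (-5) dx ∧ dy + (-6) dx ∧ dz + (7) dy ∧ dz.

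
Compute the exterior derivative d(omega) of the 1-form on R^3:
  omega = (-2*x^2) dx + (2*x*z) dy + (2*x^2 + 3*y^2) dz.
d(omega) = (2*z) dx ∧ dy + (4*x) dx ∧ dz + (-2*x + 6*y) dy ∧ dz

For a 1-form omega = sum_i f_i dx_i, the exterior derivative is
  d(omega) = sum_{i < j} (∂f_j/∂x_i - ∂f_i/∂x_j) dx_i ∧ dx_j.
  coefficient of dx ∧ dy: ∂f_2/∂x - ∂f_1/∂y = ∂(2*x*z)/∂x - ∂(-2*x^2)/∂y = 2*z
  coefficient of dx ∧ dz: ∂f_3/∂x - ∂f_1/∂z = ∂(2*x^2 + 3*y^2)/∂x - ∂(-2*x^2)/∂z = 4*x
  coefficient of dy ∧ dz: ∂f_3/∂y - ∂f_2/∂z = ∂(2*x^2 + 3*y^2)/∂y - ∂(2*x*z)/∂z = -2*x + 6*y
Assembling: d(omega) = (2*z) dx ∧ dy + (4*x) dx ∧ dz + (-2*x + 6*y) dy ∧ dz.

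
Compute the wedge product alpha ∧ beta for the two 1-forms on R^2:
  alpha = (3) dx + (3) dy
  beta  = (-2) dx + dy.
alpha ∧ beta = (9) dx ∧ dy

Distribute the wedge, using dx_i ∧ dx_j = -dx_j ∧ dx_i and dx_i ∧ dx_i = 0. For each pair (i, j) with i < j, the coefficient of dx_i ∧ dx_j in alpha ∧ beta is (alpha_i * beta_j - alpha_j * beta_i). Collecting: alpha ∧ beta = (9) dx ∧ dy.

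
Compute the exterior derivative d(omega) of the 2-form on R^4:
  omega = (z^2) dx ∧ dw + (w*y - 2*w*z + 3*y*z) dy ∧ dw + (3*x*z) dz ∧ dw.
d(omega) = (z) dx ∧ dz ∧ dw + (2*w - 3*y) dy ∧ dz ∧ dw

For a 2-form omega = sum_{i<j} g_{ij} dx_i ∧ dx_j, the exterior derivative is
  d(omega) = sum_{i<j} d(g_{ij}) ∧ dx_i ∧ dx_j = sum_{i<j, k} (∂g_{ij}/∂x_k) dx_k ∧ dx_i ∧ dx_j.
Expand each term, using dx_k ∧ dx_i ∧ dx_j = sgn(permutation) dx_{(a)} ∧ dx_{(b)} ∧ dx_{(c)} with (a < b < c) sorted:
  d(z^2) includes (∂/∂z)(z^2) dz = (2*z) dz, which multiplied by dx ∧ dw gives (-2*z) dx ∧ dz ∧ dw
  d(w*y - 2*w*z + 3*y*z) includes (∂/∂z)(w*y - 2*w*z + 3*y*z) dz = (-2*w + 3*y) dz, which multiplied by dy ∧ dw gives (2*w - 3*y) dy ∧ dz ∧ dw
  d(3*x*z) includes (∂/∂x)(3*x*z) dx = (3*z) dx, which multiplied by dz ∧ dw gives (3*z) dx ∧ dz ∧ dw
Collecting like 3-forms: d(omega) = (z) dx ∧ dz ∧ dw + (2*w - 3*y) dy ∧ dz ∧ dw.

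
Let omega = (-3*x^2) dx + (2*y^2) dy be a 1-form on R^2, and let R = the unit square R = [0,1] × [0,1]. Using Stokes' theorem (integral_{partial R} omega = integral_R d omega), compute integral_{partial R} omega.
integral_(partial R) omega = 0

Stokes: integral_partial_R omega = integral_R d omega with d omega = (∂Q/∂x - ∂P/∂y) dx ∧ dy.
  ∂Q/∂x = 0
  ∂P/∂y = 0
  integrand = ∂Q/∂x - ∂P/∂y = 0.
Integrating over R: integral_0^1 integral_0^1 (0) dx dy = 0.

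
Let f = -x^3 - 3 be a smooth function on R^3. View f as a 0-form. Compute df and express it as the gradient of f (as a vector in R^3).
df = (-3*x^2) dx + (0) dy + (0) dz; grad f = (-3*x^2, 0, 0)

For a 0-form f, d f = (∂f/∂x) dx + (∂f/∂y) dy + (∂f/∂z) dz. The components of the vector representation are exactly the entries of grad f in Cartesian coordinates:
  ∂f/∂x = -3*x^2
  ∂f/∂y = 0
  ∂f/∂z = 0.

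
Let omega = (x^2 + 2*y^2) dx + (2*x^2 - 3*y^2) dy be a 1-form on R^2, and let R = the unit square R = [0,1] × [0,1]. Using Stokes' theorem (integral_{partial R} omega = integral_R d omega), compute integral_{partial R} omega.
integral_(partial R) omega = 0

Stokes: integral_partial_R omega = integral_R d omega with d omega = (∂Q/∂x - ∂P/∂y) dx ∧ dy.
  ∂Q/∂x = 4*x
  ∂P/∂y = 4*y
  integrand = ∂Q/∂x - ∂P/∂y = 4*x - 4*y.
Integrating over R: integral_0^1 integral_0^1 (4*x - 4*y) dx dy = 0.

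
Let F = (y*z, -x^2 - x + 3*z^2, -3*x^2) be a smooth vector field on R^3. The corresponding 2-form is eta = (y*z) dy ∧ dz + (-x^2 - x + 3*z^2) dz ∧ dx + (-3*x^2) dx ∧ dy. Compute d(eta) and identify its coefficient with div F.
d(eta) = (0) dx ∧ dy ∧ dz; div F = 0

For a 2-form in R^3 of the form above, applying d gives a 3-form with coefficient ∂P/∂x + ∂Q/∂y + ∂R/∂z:
  ∂P/∂x = 0
  ∂Q/∂y = 0
  ∂R/∂z = 0
Sum = 0, which is exactly div F.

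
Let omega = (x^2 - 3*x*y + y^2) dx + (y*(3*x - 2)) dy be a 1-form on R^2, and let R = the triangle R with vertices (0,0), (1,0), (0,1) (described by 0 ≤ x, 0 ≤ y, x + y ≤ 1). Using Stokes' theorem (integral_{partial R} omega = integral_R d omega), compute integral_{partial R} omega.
integral_(partial R) omega = 2/3

Stokes: integral_partial_R omega = integral_R d omega with d omega = (∂Q/∂x - ∂P/∂y) dx ∧ dy.
  ∂Q/∂x = 3*y
  ∂P/∂y = -3*x + 2*y
  integrand = ∂Q/∂x - ∂P/∂y = 3*x + y.
Integrating over R: integral_0^1 integral_0^{1-x} (3*x + y) dy dx = 2/3.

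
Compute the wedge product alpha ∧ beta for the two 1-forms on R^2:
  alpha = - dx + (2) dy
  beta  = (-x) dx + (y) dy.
alpha ∧ beta = (2*x - y) dx ∧ dy

Distribute the wedge, using dx_i ∧ dx_j = -dx_j ∧ dx_i and dx_i ∧ dx_i = 0. For each pair (i, j) with i < j, the coefficient of dx_i ∧ dx_j in alpha ∧ beta is (alpha_i * beta_j - alpha_j * beta_i). Collecting: alpha ∧ beta = (2*x - y) dx ∧ dy.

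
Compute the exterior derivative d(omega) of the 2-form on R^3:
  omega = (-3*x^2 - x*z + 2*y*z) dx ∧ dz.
d(omega) = (-2*z) dx ∧ dy ∧ dz

For a 2-form omega = sum_{i<j} g_{ij} dx_i ∧ dx_j, the exterior derivative is
  d(omega) = sum_{i<j} d(g_{ij}) ∧ dx_i ∧ dx_j = sum_{i<j, k} (∂g_{ij}/∂x_k) dx_k ∧ dx_i ∧ dx_j.
Expand each term, using dx_k ∧ dx_i ∧ dx_j = sgn(permutation) dx_{(a)} ∧ dx_{(b)} ∧ dx_{(c)} with (a < b < c) sorted:
  d(-3*x^2 - x*z + 2*y*z) includes (∂/∂y)(-3*x^2 - x*z + 2*y*z) dy = (2*z) dy, which multiplied by dx ∧ dz gives (-2*z) dx ∧ dy ∧ dz
Collecting like 3-forms: d(omega) = (-2*z) dx ∧ dy ∧ dz.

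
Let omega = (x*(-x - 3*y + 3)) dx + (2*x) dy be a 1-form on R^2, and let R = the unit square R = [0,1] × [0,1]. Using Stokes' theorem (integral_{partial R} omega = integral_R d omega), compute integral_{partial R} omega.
integral_(partial R) omega = 7/2

Stokes: integral_partial_R omega = integral_R d omega with d omega = (∂Q/∂x - ∂P/∂y) dx ∧ dy.
  ∂Q/∂x = 2
  ∂P/∂y = -3*x
  integrand = ∂Q/∂x - ∂P/∂y = 3*x + 2.
Integrating over R: integral_0^1 integral_0^1 (3*x + 2) dx dy = 7/2.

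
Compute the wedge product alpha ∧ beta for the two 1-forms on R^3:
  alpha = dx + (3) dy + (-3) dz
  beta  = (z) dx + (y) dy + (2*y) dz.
alpha ∧ beta = (y - 3*z) dx ∧ dy + (2*y + 3*z) dx ∧ dz + (9*y) dy ∧ dz

Distribute the wedge, using dx_i ∧ dx_j = -dx_j ∧ dx_i and dx_i ∧ dx_i = 0. For each pair (i, j) with i < j, the coefficient of dx_i ∧ dx_j in alpha ∧ beta is (alpha_i * beta_j - alpha_j * beta_i). Collecting: alpha ∧ beta = (y - 3*z) dx ∧ dy + (2*y + 3*z) dx ∧ dz + (9*y) dy ∧ dz.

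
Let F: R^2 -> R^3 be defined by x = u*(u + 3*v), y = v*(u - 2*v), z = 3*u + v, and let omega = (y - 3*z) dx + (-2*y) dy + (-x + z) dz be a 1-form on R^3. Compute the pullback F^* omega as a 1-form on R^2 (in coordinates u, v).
F^* omega = (2*u^2*v - 21*u^2 - 3*u*v^2 - 42*u*v + 9*u - 2*v^3 - 9*v^2 + 3*v) du + (u^2*v - 28*u^2 + 6*u*v^2 - 12*u*v + 3*u - 16*v^3 + v) dv

Using F^*(f dg) = (f ∘ F) d(g ∘ F), substitute each coordinate x_i by F_i(u, v) in f_i, and replace dx_i by d F_i = (∂F_i/∂u) du + (∂F_i/∂v) dv.
  For the x component: f_1(F) = u*v - 9*u - 2*v^2 - 3*v; d F_1 = (2*u + 3*v) du + (3*u) dv
  For the y component: f_2(F) = 2*v*(-u + 2*v); d F_2 = (v) du + (u - 4*v) dv
  For the z component: f_3(F) = -u^2 - 3*u*v + 3*u + v; d F_3 = (3) du + (1) dv
Combining and collecting du, dv coefficients:
  coeff of du: 2*u^2*v - 21*u^2 - 3*u*v^2 - 42*u*v + 9*u - 2*v^3 - 9*v^2 + 3*v
  coeff of dv: u^2*v - 28*u^2 + 6*u*v^2 - 12*u*v + 3*u - 16*v^3 + v
F^* omega = (2*u^2*v - 21*u^2 - 3*u*v^2 - 42*u*v + 9*u - 2*v^3 - 9*v^2 + 3*v) du + (u^2*v - 28*u^2 + 6*u*v^2 - 12*u*v + 3*u - 16*v^3 + v) dv.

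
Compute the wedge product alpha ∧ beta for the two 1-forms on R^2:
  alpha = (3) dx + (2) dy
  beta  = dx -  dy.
alpha ∧ beta = (-5) dx ∧ dy

Distribute the wedge, using dx_i ∧ dx_j = -dx_j ∧ dx_i and dx_i ∧ dx_i = 0. For each pair (i, j) with i < j, the coefficient of dx_i ∧ dx_j in alpha ∧ beta is (alpha_i * beta_j - alpha_j * beta_i). Collecting: alpha ∧ beta = (-5) dx ∧ dy.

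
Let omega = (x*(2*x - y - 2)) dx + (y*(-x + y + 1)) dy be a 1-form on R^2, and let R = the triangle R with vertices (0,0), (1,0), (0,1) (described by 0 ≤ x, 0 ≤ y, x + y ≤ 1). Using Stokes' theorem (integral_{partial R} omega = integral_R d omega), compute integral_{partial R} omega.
integral_(partial R) omega = 0

Stokes: integral_partial_R omega = integral_R d omega with d omega = (∂Q/∂x - ∂P/∂y) dx ∧ dy.
  ∂Q/∂x = -y
  ∂P/∂y = -x
  integrand = ∂Q/∂x - ∂P/∂y = x - y.
Integrating over R: integral_0^1 integral_0^{1-x} (x - y) dy dx = 0.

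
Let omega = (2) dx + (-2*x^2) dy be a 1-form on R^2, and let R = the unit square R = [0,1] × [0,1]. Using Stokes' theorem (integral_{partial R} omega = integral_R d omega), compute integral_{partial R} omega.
integral_(partial R) omega = -2

Stokes: integral_partial_R omega = integral_R d omega with d omega = (∂Q/∂x - ∂P/∂y) dx ∧ dy.
  ∂Q/∂x = -4*x
  ∂P/∂y = 0
  integrand = ∂Q/∂x - ∂P/∂y = -4*x.
Integrating over R: integral_0^1 integral_0^1 (-4*x) dx dy = -2.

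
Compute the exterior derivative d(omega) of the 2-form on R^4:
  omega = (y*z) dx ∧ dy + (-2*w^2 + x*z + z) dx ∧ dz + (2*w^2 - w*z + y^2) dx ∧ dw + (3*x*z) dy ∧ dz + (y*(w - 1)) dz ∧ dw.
d(omega) = (y + 3*z) dx ∧ dy ∧ dz + (-3*w) dx ∧ dz ∧ dw + (-2*y) dx ∧ dy ∧ dw + (w - 1) dy ∧ dz ∧ dw

For a 2-form omega = sum_{i<j} g_{ij} dx_i ∧ dx_j, the exterior derivative is
  d(omega) = sum_{i<j} d(g_{ij}) ∧ dx_i ∧ dx_j = sum_{i<j, k} (∂g_{ij}/∂x_k) dx_k ∧ dx_i ∧ dx_j.
Expand each term, using dx_k ∧ dx_i ∧ dx_j = sgn(permutation) dx_{(a)} ∧ dx_{(b)} ∧ dx_{(c)} with (a < b < c) sorted:
  d(y*z) includes (∂/∂z)(y*z) dz = (y) dz, which multiplied by dx ∧ dy gives (y) dx ∧ dy ∧ dz
  d(-2*w^2 + x*z + z) includes (∂/∂w)(-2*w^2 + x*z + z) dw = (-4*w) dw, which multiplied by dx ∧ dz gives (-4*w) dx ∧ dz ∧ dw
  d(2*w^2 - w*z + y^2) includes (∂/∂y)(2*w^2 - w*z + y^2) dy = (2*y) dy, which multiplied by dx ∧ dw gives (-2*y) dx ∧ dy ∧ dw
  d(2*w^2 - w*z + y^2) includes (∂/∂z)(2*w^2 - w*z + y^2) dz = (-w) dz, which multiplied by dx ∧ dw gives (w) dx ∧ dz ∧ dw
  d(3*x*z) includes (∂/∂x)(3*x*z) dx = (3*z) dx, which multiplied by dy ∧ dz gives (3*z) dx ∧ dy ∧ dz
  d(y*(w - 1)) includes (∂/∂y)(y*(w - 1)) dy = (w - 1) dy, which multiplied by dz ∧ dw gives (w - 1) dy ∧ dz ∧ dw
Collecting like 3-forms: d(omega) = (y + 3*z) dx ∧ dy ∧ dz + (-3*w) dx ∧ dz ∧ dw + (-2*y) dx ∧ dy ∧ dw + (w - 1) dy ∧ dz ∧ dw.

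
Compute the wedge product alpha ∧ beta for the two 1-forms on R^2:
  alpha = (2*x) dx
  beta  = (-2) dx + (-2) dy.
alpha ∧ beta = (-4*x) dx ∧ dy

Distribute the wedge, using dx_i ∧ dx_j = -dx_j ∧ dx_i and dx_i ∧ dx_i = 0. For each pair (i, j) with i < j, the coefficient of dx_i ∧ dx_j in alpha ∧ beta is (alpha_i * beta_j - alpha_j * beta_i). Collecting: alpha ∧ beta = (-4*x) dx ∧ dy.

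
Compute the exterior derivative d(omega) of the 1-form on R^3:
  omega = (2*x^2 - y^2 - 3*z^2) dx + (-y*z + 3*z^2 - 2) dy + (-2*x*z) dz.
d(omega) = (2*y) dx ∧ dy + (4*z) dx ∧ dz + (y - 6*z) dy ∧ dz

For a 1-form omega = sum_i f_i dx_i, the exterior derivative is
  d(omega) = sum_{i < j} (∂f_j/∂x_i - ∂f_i/∂x_j) dx_i ∧ dx_j.
  coefficient of dx ∧ dy: ∂f_2/∂x - ∂f_1/∂y = ∂(-y*z + 3*z^2 - 2)/∂x - ∂(2*x^2 - y^2 - 3*z^2)/∂y = 2*y
  coefficient of dx ∧ dz: ∂f_3/∂x - ∂f_1/∂z = ∂(-2*x*z)/∂x - ∂(2*x^2 - y^2 - 3*z^2)/∂z = 4*z
  coefficient of dy ∧ dz: ∂f_3/∂y - ∂f_2/∂z = ∂(-2*x*z)/∂y - ∂(-y*z + 3*z^2 - 2)/∂z = y - 6*z
Assembling: d(omega) = (2*y) dx ∧ dy + (4*z) dx ∧ dz + (y - 6*z) dy ∧ dz.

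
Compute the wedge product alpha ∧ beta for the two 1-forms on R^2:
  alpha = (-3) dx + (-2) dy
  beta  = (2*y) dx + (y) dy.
alpha ∧ beta = (y) dx ∧ dy

Distribute the wedge, using dx_i ∧ dx_j = -dx_j ∧ dx_i and dx_i ∧ dx_i = 0. For each pair (i, j) with i < j, the coefficient of dx_i ∧ dx_j in alpha ∧ beta is (alpha_i * beta_j - alpha_j * beta_i). Collecting: alpha ∧ beta = (y) dx ∧ dy.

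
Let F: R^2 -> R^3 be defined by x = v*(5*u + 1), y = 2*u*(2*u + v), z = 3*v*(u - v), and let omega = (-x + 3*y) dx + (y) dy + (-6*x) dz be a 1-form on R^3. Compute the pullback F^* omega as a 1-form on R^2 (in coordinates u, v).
F^* omega = (32*u^3 + 84*u^2*v - 81*u*v^2 - 23*v^2) du + (68*u^3 - 81*u^2*v + 12*u^2 + 180*u*v^2 - 22*u*v + 36*v^2 - v) dv

Using F^*(f dg) = (f ∘ F) d(g ∘ F), substitute each coordinate x_i by F_i(u, v) in f_i, and replace dx_i by d F_i = (∂F_i/∂u) du + (∂F_i/∂v) dv.
  For the x component: f_1(F) = 12*u^2 + u*v - v; d F_1 = (5*v) du + (5*u + 1) dv
  For the y component: f_2(F) = 2*u*(2*u + v); d F_2 = (8*u + 2*v) du + (2*u) dv
  For the z component: f_3(F) = 6*v*(-5*u - 1); d F_3 = (3*v) du + (3*u - 6*v) dv
Combining and collecting du, dv coefficients:
  coeff of du: 32*u^3 + 84*u^2*v - 81*u*v^2 - 23*v^2
  coeff of dv: 68*u^3 - 81*u^2*v + 12*u^2 + 180*u*v^2 - 22*u*v + 36*v^2 - v
F^* omega = (32*u^3 + 84*u^2*v - 81*u*v^2 - 23*v^2) du + (68*u^3 - 81*u^2*v + 12*u^2 + 180*u*v^2 - 22*u*v + 36*v^2 - v) dv.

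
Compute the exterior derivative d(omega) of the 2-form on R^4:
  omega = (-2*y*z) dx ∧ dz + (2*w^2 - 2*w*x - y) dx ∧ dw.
d(omega) = (2*z) dx ∧ dy ∧ dz + (1) dx ∧ dy ∧ dw

For a 2-form omega = sum_{i<j} g_{ij} dx_i ∧ dx_j, the exterior derivative is
  d(omega) = sum_{i<j} d(g_{ij}) ∧ dx_i ∧ dx_j = sum_{i<j, k} (∂g_{ij}/∂x_k) dx_k ∧ dx_i ∧ dx_j.
Expand each term, using dx_k ∧ dx_i ∧ dx_j = sgn(permutation) dx_{(a)} ∧ dx_{(b)} ∧ dx_{(c)} with (a < b < c) sorted:
  d(-2*y*z) includes (∂/∂y)(-2*y*z) dy = (-2*z) dy, which multiplied by dx ∧ dz gives (2*z) dx ∧ dy ∧ dz
  d(2*w^2 - 2*w*x - y) includes (∂/∂y)(2*w^2 - 2*w*x - y) dy = (-1) dy, which multiplied by dx ∧ dw gives (1) dx ∧ dy ∧ dw
Collecting like 3-forms: d(omega) = (2*z) dx ∧ dy ∧ dz + (1) dx ∧ dy ∧ dw.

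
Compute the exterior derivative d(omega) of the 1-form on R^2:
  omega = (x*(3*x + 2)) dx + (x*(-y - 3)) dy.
d(omega) = (-y - 3) dx ∧ dy

For a 1-form omega = sum_i f_i dx_i, the exterior derivative is
  d(omega) = sum_{i < j} (∂f_j/∂x_i - ∂f_i/∂x_j) dx_i ∧ dx_j.
  coefficient of dx ∧ dy: ∂f_2/∂x - ∂f_1/∂y = ∂(x*(-y - 3))/∂x - ∂(x*(3*x + 2))/∂y = -y - 3
Assembling: d(omega) = (-y - 3) dx ∧ dy.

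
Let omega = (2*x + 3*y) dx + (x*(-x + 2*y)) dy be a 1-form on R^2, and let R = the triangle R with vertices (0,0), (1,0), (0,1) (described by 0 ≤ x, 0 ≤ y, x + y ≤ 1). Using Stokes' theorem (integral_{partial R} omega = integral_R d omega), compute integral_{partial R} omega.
integral_(partial R) omega = -3/2

Stokes: integral_partial_R omega = integral_R d omega with d omega = (∂Q/∂x - ∂P/∂y) dx ∧ dy.
  ∂Q/∂x = -2*x + 2*y
  ∂P/∂y = 3
  integrand = ∂Q/∂x - ∂P/∂y = -2*x + 2*y - 3.
Integrating over R: integral_0^1 integral_0^{1-x} (-2*x + 2*y - 3) dy dx = -3/2.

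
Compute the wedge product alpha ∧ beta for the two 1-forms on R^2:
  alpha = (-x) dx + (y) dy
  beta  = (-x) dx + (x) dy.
alpha ∧ beta = (x*(-x + y)) dx ∧ dy

Distribute the wedge, using dx_i ∧ dx_j = -dx_j ∧ dx_i and dx_i ∧ dx_i = 0. For each pair (i, j) with i < j, the coefficient of dx_i ∧ dx_j in alpha ∧ beta is (alpha_i * beta_j - alpha_j * beta_i). Collecting: alpha ∧ beta = (x*(-x + y)) dx ∧ dy.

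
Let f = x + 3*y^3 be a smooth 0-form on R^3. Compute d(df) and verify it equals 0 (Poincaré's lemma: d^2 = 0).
d(df) = 0

Step 1: df = sum_i (∂f/∂x_i) dx_i = (1) dx + (9*y^2) dy + (0) dz.
Step 2: Apply d again. Using the 1-form formula, the coefficient of dx ∧ dy in d(df) is ∂^2 f/∂x ∂y - ∂^2 f/∂y ∂x = (0) - (0) = 0 (equality of mixed partials for smooth f).
Similarly for dx ∧ dz and dy ∧ dz — all coefficients vanish. So d(df) = 0.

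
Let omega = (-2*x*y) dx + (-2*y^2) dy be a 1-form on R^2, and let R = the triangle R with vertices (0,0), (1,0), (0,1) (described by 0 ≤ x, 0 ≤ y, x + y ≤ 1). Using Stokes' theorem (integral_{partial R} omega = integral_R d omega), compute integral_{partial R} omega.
integral_(partial R) omega = 1/3

Stokes: integral_partial_R omega = integral_R d omega with d omega = (∂Q/∂x - ∂P/∂y) dx ∧ dy.
  ∂Q/∂x = 0
  ∂P/∂y = -2*x
  integrand = ∂Q/∂x - ∂P/∂y = 2*x.
Integrating over R: integral_0^1 integral_0^{1-x} (2*x) dy dx = 1/3.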